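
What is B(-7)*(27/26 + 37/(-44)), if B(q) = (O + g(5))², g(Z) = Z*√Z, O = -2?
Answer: 14577/572 - 565*√5/143 ≈ 16.649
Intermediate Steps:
g(Z) = Z^(3/2)
B(q) = (-2 + 5*√5)² (B(q) = (-2 + 5^(3/2))² = (-2 + 5*√5)²)
B(-7)*(27/26 + 37/(-44)) = (129 - 20*√5)*(27/26 + 37/(-44)) = (129 - 20*√5)*(27*(1/26) + 37*(-1/44)) = (129 - 20*√5)*(27/26 - 37/44) = (129 - 20*√5)*(113/572) = 14577/572 - 565*√5/143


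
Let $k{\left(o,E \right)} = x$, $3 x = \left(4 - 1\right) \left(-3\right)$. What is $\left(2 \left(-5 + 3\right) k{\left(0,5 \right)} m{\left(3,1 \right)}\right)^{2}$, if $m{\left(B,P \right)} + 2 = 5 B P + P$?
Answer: $28224$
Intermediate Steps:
$x = -3$ ($x = \frac{\left(4 - 1\right) \left(-3\right)}{3} = \frac{3 \left(-3\right)}{3} = \frac{1}{3} \left(-9\right) = -3$)
$k{\left(o,E \right)} = -3$
$m{\left(B,P \right)} = -2 + P + 5 B P$ ($m{\left(B,P \right)} = -2 + \left(5 B P + P\right) = -2 + \left(P + 5 B P\right) = -2 + P + 5 B P$)
$\left(2 \left(-5 + 3\right) k{\left(0,5 \right)} m{\left(3,1 \right)}\right)^{2} = \left(2 \left(-5 + 3\right) \left(-3\right) \left(-2 + 1 + 5 \cdot 3 \cdot 1\right)\right)^{2} = \left(2 \left(-2\right) \left(-3\right) \left(-2 + 1 + 15\right)\right)^{2} = \left(\left(-4\right) \left(-3\right) 14\right)^{2} = \left(12 \cdot 14\right)^{2} = 168^{2} = 28224$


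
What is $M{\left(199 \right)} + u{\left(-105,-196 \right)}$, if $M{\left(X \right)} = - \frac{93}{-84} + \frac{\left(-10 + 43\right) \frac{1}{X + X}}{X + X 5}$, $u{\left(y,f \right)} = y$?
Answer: $- \frac{28799808}{277207} \approx -103.89$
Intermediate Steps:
$M{\left(X \right)} = \frac{31}{28} + \frac{11}{4 X^{2}}$ ($M{\left(X \right)} = \left(-93\right) \left(- \frac{1}{84}\right) + \frac{33 \frac{1}{2 X}}{X + 5 X} = \frac{31}{28} + \frac{33 \frac{1}{2 X}}{6 X} = \frac{31}{28} + \frac{33}{2 X} \frac{1}{6 X} = \frac{31}{28} + \frac{11}{4 X^{2}}$)
$M{\left(199 \right)} + u{\left(-105,-196 \right)} = \left(\frac{31}{28} + \frac{11}{4 \cdot 39601}\right) - 105 = \left(\frac{31}{28} + \frac{11}{4} \cdot \frac{1}{39601}\right) - 105 = \left(\frac{31}{28} + \frac{11}{158404}\right) - 105 = \frac{306927}{277207} - 105 = - \frac{28799808}{277207}$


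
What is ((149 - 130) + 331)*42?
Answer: 14700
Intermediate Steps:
((149 - 130) + 331)*42 = (19 + 331)*42 = 350*42 = 14700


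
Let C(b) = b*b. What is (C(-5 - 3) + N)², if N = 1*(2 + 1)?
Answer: 4489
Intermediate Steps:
C(b) = b²
N = 3 (N = 1*3 = 3)
(C(-5 - 3) + N)² = ((-5 - 3)² + 3)² = ((-8)² + 3)² = (64 + 3)² = 67² = 4489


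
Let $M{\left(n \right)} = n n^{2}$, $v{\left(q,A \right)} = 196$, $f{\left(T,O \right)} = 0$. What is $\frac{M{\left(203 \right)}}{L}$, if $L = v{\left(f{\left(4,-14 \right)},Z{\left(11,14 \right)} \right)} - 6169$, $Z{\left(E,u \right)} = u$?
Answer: $- \frac{8365427}{5973} \approx -1400.5$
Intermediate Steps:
$M{\left(n \right)} = n^{3}$
$L = -5973$ ($L = 196 - 6169 = -5973$)
$\frac{M{\left(203 \right)}}{L} = \frac{203^{3}}{-5973} = 8365427 \left(- \frac{1}{5973}\right) = - \frac{8365427}{5973}$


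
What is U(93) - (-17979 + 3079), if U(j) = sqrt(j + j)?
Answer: 14900 + sqrt(186) ≈ 14914.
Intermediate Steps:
U(j) = sqrt(2)*sqrt(j) (U(j) = sqrt(2*j) = sqrt(2)*sqrt(j))
U(93) - (-17979 + 3079) = sqrt(2)*sqrt(93) - (-17979 + 3079) = sqrt(186) - 1*(-14900) = sqrt(186) + 14900 = 14900 + sqrt(186)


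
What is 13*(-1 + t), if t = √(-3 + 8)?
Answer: -13 + 13*√5 ≈ 16.069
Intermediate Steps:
t = √5 ≈ 2.2361
13*(-1 + t) = 13*(-1 + √5) = -13 + 13*√5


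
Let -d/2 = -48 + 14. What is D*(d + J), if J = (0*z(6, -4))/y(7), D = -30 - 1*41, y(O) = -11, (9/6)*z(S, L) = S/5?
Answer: -4828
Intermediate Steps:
z(S, L) = 2*S/15 (z(S, L) = 2*(S/5)/3 = 2*S/15)
D = -71 (D = -30 - 41 = -71)
d = 68 (d = -2*(-48 + 14) = -2*(-34) = 68)
J = 0 (J = (0*((2/15)*6))/(-11) = (0*(4/5))*(-1/11) = 0*(-1/11) = 0)
D*(d + J) = -71*(68 + 0) = -71*68 = -4828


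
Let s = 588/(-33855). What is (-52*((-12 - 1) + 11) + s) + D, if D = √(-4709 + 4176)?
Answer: 1173444/11285 + I*√533 ≈ 103.98 + 23.087*I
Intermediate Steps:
D = I*√533 (D = √(-533) = I*√533 ≈ 23.087*I)
s = -196/11285 (s = 588*(-1/33855) = -196/11285 ≈ -0.017368)
(-52*((-12 - 1) + 11) + s) + D = (-52*((-12 - 1) + 11) - 196/11285) + I*√533 = (-52*(-13 + 11) - 196/11285) + I*√533 = (-52*(-2) - 196/11285) + I*√533 = (104 - 196/11285) + I*√533 = 1173444/11285 + I*√533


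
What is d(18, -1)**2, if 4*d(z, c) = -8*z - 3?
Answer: 21609/16 ≈ 1350.6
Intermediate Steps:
d(z, c) = -3/4 - 2*z (d(z, c) = (-8*z - 3)/4 = (-3 - 8*z)/4 = -3/4 - 2*z)
d(18, -1)**2 = (-3/4 - 2*18)**2 = (-3/4 - 36)**2 = (-147/4)**2 = 21609/16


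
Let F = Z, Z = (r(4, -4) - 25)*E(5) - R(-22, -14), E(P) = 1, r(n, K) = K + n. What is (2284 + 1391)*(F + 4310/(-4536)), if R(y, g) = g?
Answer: -4743025/108 ≈ -43917.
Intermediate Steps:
Z = -11 (Z = ((-4 + 4) - 25)*1 - 1*(-14) = (0 - 25)*1 + 14 = -25*1 + 14 = -25 + 14 = -11)
F = -11
(2284 + 1391)*(F + 4310/(-4536)) = (2284 + 1391)*(-11 + 4310/(-4536)) = 3675*(-11 + 4310*(-1/4536)) = 3675*(-11 - 2155/2268) = 3675*(-27103/2268) = -4743025/108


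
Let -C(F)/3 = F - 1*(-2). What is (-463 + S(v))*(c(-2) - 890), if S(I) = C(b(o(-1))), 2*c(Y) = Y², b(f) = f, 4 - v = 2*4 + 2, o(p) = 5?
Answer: 429792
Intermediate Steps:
v = -6 (v = 4 - (2*4 + 2) = 4 - (8 + 2) = 4 - 1*10 = 4 - 10 = -6)
C(F) = -6 - 3*F (C(F) = -3*(F - 1*(-2)) = -3*(F + 2) = -3*(2 + F) = -6 - 3*F)
c(Y) = Y²/2
S(I) = -21 (S(I) = -6 - 3*5 = -6 - 15 = -21)
(-463 + S(v))*(c(-2) - 890) = (-463 - 21)*((½)*(-2)² - 890) = -484*((½)*4 - 890) = -484*(2 - 890) = -484*(-888) = 429792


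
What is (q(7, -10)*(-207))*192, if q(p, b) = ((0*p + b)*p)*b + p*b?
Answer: -25038720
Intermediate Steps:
q(p, b) = b*p + p*b**2 (q(p, b) = ((0 + b)*p)*b + b*p = (b*p)*b + b*p = p*b**2 + b*p = b*p + p*b**2)
(q(7, -10)*(-207))*192 = (-10*7*(1 - 10)*(-207))*192 = (-10*7*(-9)*(-207))*192 = (630*(-207))*192 = -130410*192 = -25038720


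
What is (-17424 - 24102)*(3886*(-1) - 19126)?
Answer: 955596312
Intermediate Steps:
(-17424 - 24102)*(3886*(-1) - 19126) = -41526*(-3886 - 19126) = -41526*(-23012) = 955596312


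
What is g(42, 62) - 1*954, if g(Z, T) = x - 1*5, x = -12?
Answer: -971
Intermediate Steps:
g(Z, T) = -17 (g(Z, T) = -12 - 1*5 = -12 - 5 = -17)
g(42, 62) - 1*954 = -17 - 1*954 = -17 - 954 = -971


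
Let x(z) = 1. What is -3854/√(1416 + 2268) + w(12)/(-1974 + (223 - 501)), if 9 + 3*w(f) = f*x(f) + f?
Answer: -5/2252 - 1927*√921/921 ≈ -63.499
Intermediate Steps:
w(f) = -3 + 2*f/3 (w(f) = -3 + (f*1 + f)/3 = -3 + (f + f)/3 = -3 + (2*f)/3 = -3 + 2*f/3)
-3854/√(1416 + 2268) + w(12)/(-1974 + (223 - 501)) = -3854/√(1416 + 2268) + (-3 + (⅔)*12)/(-1974 + (223 - 501)) = -3854*√921/1842 + (-3 + 8)/(-1974 - 278) = -3854*√921/1842 + 5/(-2252) = -1927*√921/921 + 5*(-1/2252) = -1927*√921/921 - 5/2252 = -5/2252 - 1927*√921/921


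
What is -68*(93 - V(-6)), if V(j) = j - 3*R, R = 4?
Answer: -7548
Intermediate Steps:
V(j) = -12 + j (V(j) = j - 3*4 = j - 12 = -12 + j)
-68*(93 - V(-6)) = -68*(93 - (-12 - 6)) = -68*(93 - 1*(-18)) = -68*(93 + 18) = -68*111 = -7548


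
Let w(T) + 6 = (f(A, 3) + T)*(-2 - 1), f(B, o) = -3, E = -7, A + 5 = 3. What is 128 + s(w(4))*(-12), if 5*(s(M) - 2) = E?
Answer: 604/5 ≈ 120.80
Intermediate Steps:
A = -2 (A = -5 + 3 = -2)
w(T) = 3 - 3*T (w(T) = -6 + (-3 + T)*(-2 - 1) = -6 + (-3 + T)*(-3) = -6 + (9 - 3*T) = 3 - 3*T)
s(M) = ⅗ (s(M) = 2 + (⅕)*(-7) = 2 - 7/5 = ⅗)
128 + s(w(4))*(-12) = 128 + (⅗)*(-12) = 128 - 36/5 = 604/5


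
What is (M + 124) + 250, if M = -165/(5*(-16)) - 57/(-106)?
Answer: 319357/848 ≈ 376.60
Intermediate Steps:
M = 2205/848 (M = -165/(-80) - 57*(-1/106) = -165*(-1/80) + 57/106 = 33/16 + 57/106 = 2205/848 ≈ 2.6002)
(M + 124) + 250 = (2205/848 + 124) + 250 = 107357/848 + 250 = 319357/848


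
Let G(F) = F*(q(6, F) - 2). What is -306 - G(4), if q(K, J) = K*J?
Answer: -394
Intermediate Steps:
q(K, J) = J*K
G(F) = F*(-2 + 6*F) (G(F) = F*(F*6 - 2) = F*(6*F - 2) = F*(-2 + 6*F))
-306 - G(4) = -306 - 2*4*(-1 + 3*4) = -306 - 2*4*(-1 + 12) = -306 - 2*4*11 = -306 - 1*88 = -306 - 88 = -394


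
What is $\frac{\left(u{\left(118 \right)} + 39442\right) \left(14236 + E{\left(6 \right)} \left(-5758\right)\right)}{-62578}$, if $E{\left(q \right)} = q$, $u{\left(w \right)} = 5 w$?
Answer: $\frac{406564992}{31289} \approx 12994.0$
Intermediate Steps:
$\frac{\left(u{\left(118 \right)} + 39442\right) \left(14236 + E{\left(6 \right)} \left(-5758\right)\right)}{-62578} = \frac{\left(5 \cdot 118 + 39442\right) \left(14236 + 6 \left(-5758\right)\right)}{-62578} = \left(590 + 39442\right) \left(14236 - 34548\right) \left(- \frac{1}{62578}\right) = 40032 \left(-20312\right) \left(- \frac{1}{62578}\right) = \left(-813129984\right) \left(- \frac{1}{62578}\right) = \frac{406564992}{31289}$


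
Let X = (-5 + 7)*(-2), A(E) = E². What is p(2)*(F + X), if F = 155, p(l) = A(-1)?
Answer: 151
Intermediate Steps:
p(l) = 1 (p(l) = (-1)² = 1)
X = -4 (X = 2*(-2) = -4)
p(2)*(F + X) = 1*(155 - 4) = 1*151 = 151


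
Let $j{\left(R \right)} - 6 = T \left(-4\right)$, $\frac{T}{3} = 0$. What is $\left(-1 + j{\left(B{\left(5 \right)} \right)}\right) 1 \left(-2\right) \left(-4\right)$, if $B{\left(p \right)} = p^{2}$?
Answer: $40$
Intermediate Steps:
$T = 0$ ($T = 3 \cdot 0 = 0$)
$j{\left(R \right)} = 6$ ($j{\left(R \right)} = 6 + 0 \left(-4\right) = 6 + 0 = 6$)
$\left(-1 + j{\left(B{\left(5 \right)} \right)}\right) 1 \left(-2\right) \left(-4\right) = \left(-1 + 6\right) 1 \left(-2\right) \left(-4\right) = 5 \left(\left(-2\right) \left(-4\right)\right) = 5 \cdot 8 = 40$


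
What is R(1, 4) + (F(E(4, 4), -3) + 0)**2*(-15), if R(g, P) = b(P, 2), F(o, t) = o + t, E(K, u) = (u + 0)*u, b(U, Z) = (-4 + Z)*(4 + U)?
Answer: -2551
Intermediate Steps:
E(K, u) = u**2 (E(K, u) = u*u = u**2)
R(g, P) = -8 - 2*P (R(g, P) = -16 - 4*P + 4*2 + P*2 = -16 - 4*P + 8 + 2*P = -8 - 2*P)
R(1, 4) + (F(E(4, 4), -3) + 0)**2*(-15) = (-8 - 2*4) + ((4**2 - 3) + 0)**2*(-15) = (-8 - 8) + ((16 - 3) + 0)**2*(-15) = -16 + (13 + 0)**2*(-15) = -16 + 13**2*(-15) = -16 + 169*(-15) = -16 - 2535 = -2551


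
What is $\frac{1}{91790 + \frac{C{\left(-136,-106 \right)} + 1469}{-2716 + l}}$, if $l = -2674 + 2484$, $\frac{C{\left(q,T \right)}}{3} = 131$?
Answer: $\frac{1453}{133369939} \approx 1.0895 \cdot 10^{-5}$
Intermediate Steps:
$C{\left(q,T \right)} = 393$ ($C{\left(q,T \right)} = 3 \cdot 131 = 393$)
$l = -190$
$\frac{1}{91790 + \frac{C{\left(-136,-106 \right)} + 1469}{-2716 + l}} = \frac{1}{91790 + \frac{393 + 1469}{-2716 - 190}} = \frac{1}{91790 + \frac{1862}{-2906}} = \frac{1}{91790 + 1862 \left(- \frac{1}{2906}\right)} = \frac{1}{91790 - \frac{931}{1453}} = \frac{1}{\frac{133369939}{1453}} = \frac{1453}{133369939}$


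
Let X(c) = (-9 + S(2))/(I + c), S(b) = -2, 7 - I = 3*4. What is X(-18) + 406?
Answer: 9349/23 ≈ 406.48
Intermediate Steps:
I = -5 (I = 7 - 3*4 = 7 - 1*12 = 7 - 12 = -5)
X(c) = -11/(-5 + c) (X(c) = (-9 - 2)/(-5 + c) = -11/(-5 + c))
X(-18) + 406 = -11/(-5 - 18) + 406 = -11/(-23) + 406 = -11*(-1/23) + 406 = 11/23 + 406 = 9349/23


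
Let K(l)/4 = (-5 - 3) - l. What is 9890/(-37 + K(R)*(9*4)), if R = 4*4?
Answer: -9890/3493 ≈ -2.8314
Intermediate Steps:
R = 16
K(l) = -32 - 4*l (K(l) = 4*((-5 - 3) - l) = 4*(-8 - l) = -32 - 4*l)
9890/(-37 + K(R)*(9*4)) = 9890/(-37 + (-32 - 4*16)*(9*4)) = 9890/(-37 + (-32 - 64)*36) = 9890/(-37 - 96*36) = 9890/(-37 - 3456) = 9890/(-3493) = 9890*(-1/3493) = -9890/3493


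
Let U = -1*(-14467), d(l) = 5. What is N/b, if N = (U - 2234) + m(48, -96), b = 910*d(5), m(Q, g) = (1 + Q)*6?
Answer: 12527/4550 ≈ 2.7532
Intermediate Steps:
m(Q, g) = 6 + 6*Q
U = 14467
b = 4550 (b = 910*5 = 4550)
N = 12527 (N = (14467 - 2234) + (6 + 6*48) = 12233 + (6 + 288) = 12233 + 294 = 12527)
N/b = 12527/4550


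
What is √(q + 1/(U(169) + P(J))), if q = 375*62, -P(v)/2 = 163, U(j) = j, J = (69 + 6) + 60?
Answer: √573089093/157 ≈ 152.48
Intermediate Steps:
J = 135 (J = 75 + 60 = 135)
P(v) = -326 (P(v) = -2*163 = -326)
q = 23250
√(q + 1/(U(169) + P(J))) = √(23250 + 1/(169 - 326)) = √(23250 + 1/(-157)) = √(23250 - 1/157) = √(3650249/157) = √573089093/157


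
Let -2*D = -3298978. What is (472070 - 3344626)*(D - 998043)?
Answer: -1871315115976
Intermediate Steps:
D = 1649489 (D = -½*(-3298978) = 1649489)
(472070 - 3344626)*(D - 998043) = (472070 - 3344626)*(1649489 - 998043) = -2872556*651446 = -1871315115976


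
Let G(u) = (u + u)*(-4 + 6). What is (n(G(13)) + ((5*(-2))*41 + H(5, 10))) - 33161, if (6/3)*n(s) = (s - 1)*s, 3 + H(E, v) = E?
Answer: -32243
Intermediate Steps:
H(E, v) = -3 + E
G(u) = 4*u (G(u) = (2*u)*2 = 4*u)
n(s) = s*(-1 + s)/2 (n(s) = ((s - 1)*s)/2 = ((-1 + s)*s)/2 = (s*(-1 + s))/2 = s*(-1 + s)/2)
(n(G(13)) + ((5*(-2))*41 + H(5, 10))) - 33161 = ((4*13)*(-1 + 4*13)/2 + ((5*(-2))*41 + (-3 + 5))) - 33161 = ((½)*52*(-1 + 52) + (-10*41 + 2)) - 33161 = ((½)*52*51 + (-410 + 2)) - 33161 = (1326 - 408) - 33161 = 918 - 33161 = -32243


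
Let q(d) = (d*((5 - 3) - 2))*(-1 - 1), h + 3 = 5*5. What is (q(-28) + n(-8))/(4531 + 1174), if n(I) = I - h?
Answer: -6/1141 ≈ -0.0052585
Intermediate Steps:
h = 22 (h = -3 + 5*5 = -3 + 25 = 22)
n(I) = -22 + I (n(I) = I - 1*22 = I - 22 = -22 + I)
q(d) = 0 (q(d) = (d*(2 - 2))*(-2) = (d*0)*(-2) = 0*(-2) = 0)
(q(-28) + n(-8))/(4531 + 1174) = (0 + (-22 - 8))/(4531 + 1174) = (0 - 30)/5705 = -30*1/5705 = -6/1141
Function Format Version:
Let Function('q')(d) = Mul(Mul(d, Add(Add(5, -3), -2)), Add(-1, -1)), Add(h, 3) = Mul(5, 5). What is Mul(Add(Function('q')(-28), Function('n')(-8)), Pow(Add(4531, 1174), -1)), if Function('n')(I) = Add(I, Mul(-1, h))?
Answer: Rational(-6, 1141) ≈ -0.0052585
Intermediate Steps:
h = 22 (h = Add(-3, Mul(5, 5)) = Add(-3, 25) = 22)
Function('n')(I) = Add(-22, I) (Function('n')(I) = Add(I, Mul(-1, 22)) = Add(I, -22) = Add(-22, I))
Function('q')(d) = 0 (Function('q')(d) = Mul(Mul(d, Add(2, -2)), -2) = Mul(Mul(d, 0), -2) = Mul(0, -2) = 0)
Mul(Add(Function('q')(-28), Function('n')(-8)), Pow(Add(4531, 1174), -1)) = Mul(Add(0, Add(-22, -8)), Pow(Add(4531, 1174), -1)) = Mul(Add(0, -30), Pow(5705, -1)) = Mul(-30, Rational(1, 5705)) = Rational(-6, 1141)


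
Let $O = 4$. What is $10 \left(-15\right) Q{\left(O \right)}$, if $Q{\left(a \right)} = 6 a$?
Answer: $-3600$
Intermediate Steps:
$10 \left(-15\right) Q{\left(O \right)} = 10 \left(-15\right) 6 \cdot 4 = \left(-150\right) 24 = -3600$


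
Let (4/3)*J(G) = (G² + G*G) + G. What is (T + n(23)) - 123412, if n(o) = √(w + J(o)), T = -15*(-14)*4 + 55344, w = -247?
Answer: -67228 + √2255/2 ≈ -67204.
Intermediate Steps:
J(G) = 3*G²/2 + 3*G/4 (J(G) = 3*((G² + G*G) + G)/4 = 3*((G² + G²) + G)/4 = 3*(2*G² + G)/4 = 3*(G + 2*G²)/4 = 3*G²/2 + 3*G/4)
T = 56184 (T = 210*4 + 55344 = 840 + 55344 = 56184)
n(o) = √(-247 + 3*o*(1 + 2*o)/4)
(T + n(23)) - 123412 = (56184 + √(-988 + 3*23*(1 + 2*23))/2) - 123412 = (56184 + √(-988 + 3*23*(1 + 46))/2) - 123412 = (56184 + √(-988 + 3*23*47)/2) - 123412 = (56184 + √(-988 + 3243)/2) - 123412 = (56184 + √2255/2) - 123412 = -67228 + √2255/2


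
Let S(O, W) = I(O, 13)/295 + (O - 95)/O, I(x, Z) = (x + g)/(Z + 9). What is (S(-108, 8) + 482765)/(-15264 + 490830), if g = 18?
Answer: 33838095155/33333372072 ≈ 1.0151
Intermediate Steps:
I(x, Z) = (18 + x)/(9 + Z) (I(x, Z) = (x + 18)/(Z + 9) = (18 + x)/(9 + Z))
S(O, W) = 9/3245 + O/6490 + (-95 + O)/O (S(O, W) = ((18 + O)/(9 + 13))/295 + (O - 95)/O = ((18 + O)/22)*(1/295) + (-95 + O)/O = (9/11 + O/22)*(1/295) + (-95 + O)/O = (9/3245 + O/6490) + (-95 + O)/O = 9/3245 + O/6490 + (-95 + O)/O)
(S(-108, 8) + 482765)/(-15264 + 490830) = ((1/6490)*(-616550 - 108*(6508 - 108))/(-108) + 482765)/(-15264 + 490830) = ((1/6490)*(-1/108)*(-616550 - 108*6400) + 482765)/475566 = ((1/6490)*(-1/108)*(-616550 - 691200) + 482765)*(1/475566) = ((1/6490)*(-1/108)*(-1307750) + 482765)*(1/475566) = (130775/70092 + 482765)*(1/475566) = (33838095155/70092)*(1/475566) = 33838095155/33333372072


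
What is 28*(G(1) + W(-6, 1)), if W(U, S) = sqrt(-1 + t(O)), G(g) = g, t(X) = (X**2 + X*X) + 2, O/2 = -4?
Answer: 28 + 28*sqrt(129) ≈ 346.02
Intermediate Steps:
O = -8 (O = 2*(-4) = -8)
t(X) = 2 + 2*X**2 (t(X) = (X**2 + X**2) + 2 = 2*X**2 + 2 = 2 + 2*X**2)
W(U, S) = sqrt(129) (W(U, S) = sqrt(-1 + (2 + 2*(-8)**2)) = sqrt(-1 + (2 + 2*64)) = sqrt(-1 + (2 + 128)) = sqrt(-1 + 130) = sqrt(129))
28*(G(1) + W(-6, 1)) = 28*(1 + sqrt(129)) = 28 + 28*sqrt(129)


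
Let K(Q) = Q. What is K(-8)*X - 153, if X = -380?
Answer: 2887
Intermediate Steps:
K(-8)*X - 153 = -8*(-380) - 153 = 3040 - 153 = 2887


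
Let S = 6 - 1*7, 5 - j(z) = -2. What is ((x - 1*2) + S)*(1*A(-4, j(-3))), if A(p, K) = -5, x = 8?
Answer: -25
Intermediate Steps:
j(z) = 7 (j(z) = 5 - 1*(-2) = 5 + 2 = 7)
S = -1 (S = 6 - 7 = -1)
((x - 1*2) + S)*(1*A(-4, j(-3))) = ((8 - 1*2) - 1)*(1*(-5)) = ((8 - 2) - 1)*(-5) = (6 - 1)*(-5) = 5*(-5) = -25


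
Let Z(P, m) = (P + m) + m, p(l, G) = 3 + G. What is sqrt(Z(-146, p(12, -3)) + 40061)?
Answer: 3*sqrt(4435) ≈ 199.79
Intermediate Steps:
Z(P, m) = P + 2*m
sqrt(Z(-146, p(12, -3)) + 40061) = sqrt((-146 + 2*(3 - 3)) + 40061) = sqrt((-146 + 2*0) + 40061) = sqrt((-146 + 0) + 40061) = sqrt(-146 + 40061) = sqrt(39915) = 3*sqrt(4435)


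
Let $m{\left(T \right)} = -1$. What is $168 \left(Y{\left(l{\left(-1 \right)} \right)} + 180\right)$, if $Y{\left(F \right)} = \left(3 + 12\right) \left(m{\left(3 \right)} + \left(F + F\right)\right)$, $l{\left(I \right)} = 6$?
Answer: $57960$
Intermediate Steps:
$Y{\left(F \right)} = -15 + 30 F$ ($Y{\left(F \right)} = \left(3 + 12\right) \left(-1 + \left(F + F\right)\right) = 15 \left(-1 + 2 F\right) = -15 + 30 F$)
$168 \left(Y{\left(l{\left(-1 \right)} \right)} + 180\right) = 168 \left(\left(-15 + 30 \cdot 6\right) + 180\right) = 168 \left(\left(-15 + 180\right) + 180\right) = 168 \left(165 + 180\right) = 168 \cdot 345 = 57960$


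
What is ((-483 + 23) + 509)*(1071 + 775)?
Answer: 90454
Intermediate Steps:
((-483 + 23) + 509)*(1071 + 775) = (-460 + 509)*1846 = 49*1846 = 90454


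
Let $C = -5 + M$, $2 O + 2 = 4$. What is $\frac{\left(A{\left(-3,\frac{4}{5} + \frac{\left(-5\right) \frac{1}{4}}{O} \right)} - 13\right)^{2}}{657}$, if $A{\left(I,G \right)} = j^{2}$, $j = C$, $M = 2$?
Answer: $\frac{16}{657} \approx 0.024353$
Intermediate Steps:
$O = 1$ ($O = -1 + \frac{1}{2} \cdot 4 = -1 + 2 = 1$)
$C = -3$ ($C = -5 + 2 = -3$)
$j = -3$
$A{\left(I,G \right)} = 9$ ($A{\left(I,G \right)} = \left(-3\right)^{2} = 9$)
$\frac{\left(A{\left(-3,\frac{4}{5} + \frac{\left(-5\right) \frac{1}{4}}{O} \right)} - 13\right)^{2}}{657} = \frac{\left(9 - 13\right)^{2}}{657} = \left(-4\right)^{2} \cdot \frac{1}{657} = 16 \cdot \frac{1}{657} = \frac{16}{657}$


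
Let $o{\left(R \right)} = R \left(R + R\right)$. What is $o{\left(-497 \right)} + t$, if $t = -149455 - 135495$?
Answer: $209068$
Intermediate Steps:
$o{\left(R \right)} = 2 R^{2}$ ($o{\left(R \right)} = R 2 R = 2 R^{2}$)
$t = -284950$
$o{\left(-497 \right)} + t = 2 \left(-497\right)^{2} - 284950 = 2 \cdot 247009 - 284950 = 494018 - 284950 = 209068$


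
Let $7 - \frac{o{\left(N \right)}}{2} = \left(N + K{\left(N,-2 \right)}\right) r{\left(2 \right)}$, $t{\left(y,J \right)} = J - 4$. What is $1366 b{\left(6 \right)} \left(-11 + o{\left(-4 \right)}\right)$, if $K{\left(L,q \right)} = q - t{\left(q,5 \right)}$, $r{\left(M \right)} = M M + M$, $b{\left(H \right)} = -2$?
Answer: $-237684$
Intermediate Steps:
$t{\left(y,J \right)} = -4 + J$ ($t{\left(y,J \right)} = J - 4 = -4 + J$)
$r{\left(M \right)} = M + M^{2}$ ($r{\left(M \right)} = M^{2} + M = M + M^{2}$)
$K{\left(L,q \right)} = -1 + q$ ($K{\left(L,q \right)} = q - \left(-4 + 5\right) = q - 1 = -1 + q$)
$o{\left(N \right)} = 50 - 12 N$ ($o{\left(N \right)} = 14 - 2 \left(N - 3\right) 2 \left(1 + 2\right) = 14 - 2 \left(N - 3\right) 2 \cdot 3 = 14 - 2 \left(-3 + N\right) 6 = 14 - 2 \left(-18 + 6 N\right) = 14 - \left(-36 + 12 N\right) = 50 - 12 N$)
$1366 b{\left(6 \right)} \left(-11 + o{\left(-4 \right)}\right) = 1366 \left(- 2 \left(-11 + \left(50 - -48\right)\right)\right) = 1366 \left(- 2 \left(-11 + \left(50 + 48\right)\right)\right) = 1366 \left(- 2 \left(-11 + 98\right)\right) = 1366 \left(\left(-2\right) 87\right) = 1366 \left(-174\right) = -237684$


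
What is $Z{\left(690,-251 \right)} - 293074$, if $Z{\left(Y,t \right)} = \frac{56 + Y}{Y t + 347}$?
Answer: $- \frac{50655790128}{172843} \approx -2.9307 \cdot 10^{5}$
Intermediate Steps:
$Z{\left(Y,t \right)} = \frac{56 + Y}{347 + Y t}$
$Z{\left(690,-251 \right)} - 293074 = \frac{56 + 690}{347 + 690 \left(-251\right)} - 293074 = \frac{1}{347 - 173190} \cdot 746 - 293074 = \frac{1}{-172843} \cdot 746 - 293074 = \left(- \frac{1}{172843}\right) 746 - 293074 = - \frac{746}{172843} - 293074 = - \frac{50655790128}{172843}$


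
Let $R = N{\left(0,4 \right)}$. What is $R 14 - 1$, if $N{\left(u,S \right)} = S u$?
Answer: $-1$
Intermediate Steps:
$R = 0$ ($R = 4 \cdot 0 = 0$)
$R 14 - 1 = 0 \cdot 14 - 1 = 0 - 1 = -1$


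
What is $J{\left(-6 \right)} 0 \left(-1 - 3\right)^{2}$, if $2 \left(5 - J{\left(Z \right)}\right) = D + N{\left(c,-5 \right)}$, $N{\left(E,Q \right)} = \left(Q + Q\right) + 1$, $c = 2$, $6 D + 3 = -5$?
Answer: $0$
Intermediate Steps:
$D = - \frac{4}{3}$ ($D = - \frac{1}{2} + \frac{1}{6} \left(-5\right) = - \frac{1}{2} - \frac{5}{6} = - \frac{4}{3} \approx -1.3333$)
$N{\left(E,Q \right)} = 1 + 2 Q$ ($N{\left(E,Q \right)} = 2 Q + 1 = 1 + 2 Q$)
$J{\left(Z \right)} = \frac{61}{6}$ ($J{\left(Z \right)} = 5 - \frac{- \frac{4}{3} + \left(1 + 2 \left(-5\right)\right)}{2} = 5 - \frac{- \frac{4}{3} + \left(1 - 10\right)}{2} = 5 - \frac{- \frac{4}{3} - 9}{2} = 5 - - \frac{31}{6} = 5 + \frac{31}{6} = \frac{61}{6}$)
$J{\left(-6 \right)} 0 \left(-1 - 3\right)^{2} = \frac{61}{6} \cdot 0 \left(-1 - 3\right)^{2} = 0 \left(-4\right)^{2} = 0 \cdot 16 = 0$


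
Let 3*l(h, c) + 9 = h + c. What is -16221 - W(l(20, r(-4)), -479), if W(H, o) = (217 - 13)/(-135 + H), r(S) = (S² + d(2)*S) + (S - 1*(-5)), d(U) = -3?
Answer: -5920053/365 ≈ -16219.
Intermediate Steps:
r(S) = 5 + S² - 2*S (r(S) = (S² - 3*S) + (S - 1*(-5)) = (S² - 3*S) + (S + 5) = (S² - 3*S) + (5 + S) = 5 + S² - 2*S)
l(h, c) = -3 + c/3 + h/3 (l(h, c) = -3 + (h + c)/3 = -3 + (c + h)/3 = -3 + (c/3 + h/3) = -3 + c/3 + h/3)
W(H, o) = 204/(-135 + H)
-16221 - W(l(20, r(-4)), -479) = -16221 - 204/(-135 + (-3 + (5 + (-4)² - 2*(-4))/3 + (⅓)*20)) = -16221 - 204/(-135 + (-3 + (5 + 16 + 8)/3 + 20/3)) = -16221 - 204/(-135 + (-3 + (⅓)*29 + 20/3)) = -16221 - 204/(-135 + (-3 + 29/3 + 20/3)) = -16221 - 204/(-135 + 40/3) = -16221 - 204/(-365/3) = -16221 - 204*(-3)/365 = -16221 - 1*(-612/365) = -16221 + 612/365 = -5920053/365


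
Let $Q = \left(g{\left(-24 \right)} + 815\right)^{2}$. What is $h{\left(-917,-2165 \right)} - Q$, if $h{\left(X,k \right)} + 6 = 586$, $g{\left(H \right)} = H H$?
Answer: $-1934301$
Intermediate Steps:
$g{\left(H \right)} = H^{2}$
$h{\left(X,k \right)} = 580$ ($h{\left(X,k \right)} = -6 + 586 = 580$)
$Q = 1934881$ ($Q = \left(\left(-24\right)^{2} + 815\right)^{2} = \left(576 + 815\right)^{2} = 1391^{2} = 1934881$)
$h{\left(-917,-2165 \right)} - Q = 580 - 1934881 = -1934301$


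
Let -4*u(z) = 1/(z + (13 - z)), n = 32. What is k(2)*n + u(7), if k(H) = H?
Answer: 3327/52 ≈ 63.981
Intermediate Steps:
u(z) = -1/52 (u(z) = -1/(4*(z + (13 - z))) = -¼/13 = -¼*1/13 = -1/52)
k(2)*n + u(7) = 2*32 - 1/52 = 64 - 1/52 = 3327/52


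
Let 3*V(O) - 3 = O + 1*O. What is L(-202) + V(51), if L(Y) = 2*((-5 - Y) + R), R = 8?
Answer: 445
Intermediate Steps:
V(O) = 1 + 2*O/3 (V(O) = 1 + (O + 1*O)/3 = 1 + (O + O)/3 = 1 + (2*O)/3 = 1 + 2*O/3)
L(Y) = 6 - 2*Y (L(Y) = 2*((-5 - Y) + 8) = 2*(3 - Y) = 6 - 2*Y)
L(-202) + V(51) = (6 - 2*(-202)) + (1 + (⅔)*51) = (6 + 404) + (1 + 34) = 410 + 35 = 445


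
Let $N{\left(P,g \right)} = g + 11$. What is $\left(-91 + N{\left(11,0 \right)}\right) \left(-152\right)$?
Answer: $12160$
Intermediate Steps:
$N{\left(P,g \right)} = 11 + g$
$\left(-91 + N{\left(11,0 \right)}\right) \left(-152\right) = \left(-91 + \left(11 + 0\right)\right) \left(-152\right) = \left(-91 + 11\right) \left(-152\right) = \left(-80\right) \left(-152\right) = 12160$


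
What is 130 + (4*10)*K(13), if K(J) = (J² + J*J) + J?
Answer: 14170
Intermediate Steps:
K(J) = J + 2*J² (K(J) = (J² + J²) + J = 2*J² + J = J + 2*J²)
130 + (4*10)*K(13) = 130 + (4*10)*(13*(1 + 2*13)) = 130 + 40*(13*(1 + 26)) = 130 + 40*(13*27) = 130 + 40*351 = 130 + 14040 = 14170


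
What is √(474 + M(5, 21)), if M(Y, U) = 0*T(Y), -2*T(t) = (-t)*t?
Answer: √474 ≈ 21.772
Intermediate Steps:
T(t) = t²/2 (T(t) = -(-t)*t/2 = -(-1)*t²/2 = t²/2)
M(Y, U) = 0 (M(Y, U) = 0*(Y²/2) = 0)
√(474 + M(5, 21)) = √(474 + 0) = √474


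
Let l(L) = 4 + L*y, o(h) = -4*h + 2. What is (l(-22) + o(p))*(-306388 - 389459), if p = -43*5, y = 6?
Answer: -510751698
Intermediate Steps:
p = -215
o(h) = 2 - 4*h
l(L) = 4 + 6*L (l(L) = 4 + L*6 = 4 + 6*L)
(l(-22) + o(p))*(-306388 - 389459) = ((4 + 6*(-22)) + (2 - 4*(-215)))*(-306388 - 389459) = ((4 - 132) + (2 + 860))*(-695847) = (-128 + 862)*(-695847) = 734*(-695847) = -510751698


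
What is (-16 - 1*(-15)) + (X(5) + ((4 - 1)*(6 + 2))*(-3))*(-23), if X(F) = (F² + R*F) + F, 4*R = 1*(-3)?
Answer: 4205/4 ≈ 1051.3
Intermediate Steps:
R = -¾ (R = (1*(-3))/4 = (¼)*(-3) = -¾ ≈ -0.75000)
X(F) = F² + F/4 (X(F) = (F² - 3*F/4) + F = F² + F/4)
(-16 - 1*(-15)) + (X(5) + ((4 - 1)*(6 + 2))*(-3))*(-23) = (-16 - 1*(-15)) + (5*(¼ + 5) + ((4 - 1)*(6 + 2))*(-3))*(-23) = (-16 + 15) + (5*(21/4) + (3*8)*(-3))*(-23) = -1 + (105/4 + 24*(-3))*(-23) = -1 + (105/4 - 72)*(-23) = -1 - 183/4*(-23) = -1 + 4209/4 = 4205/4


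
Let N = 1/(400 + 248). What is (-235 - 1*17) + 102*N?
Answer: -27199/108 ≈ -251.84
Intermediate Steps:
N = 1/648 ≈ 0.0015432
(-235 - 1*17) + 102*N = (-235 - 1*17) + 102*(1/648) = (-235 - 17) + 17/108 = -252 + 17/108 = -27199/108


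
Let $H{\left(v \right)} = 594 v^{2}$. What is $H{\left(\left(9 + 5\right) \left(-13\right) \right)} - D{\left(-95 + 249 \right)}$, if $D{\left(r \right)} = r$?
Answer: $19675502$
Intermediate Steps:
$H{\left(\left(9 + 5\right) \left(-13\right) \right)} - D{\left(-95 + 249 \right)} = 594 \left(\left(9 + 5\right) \left(-13\right)\right)^{2} - \left(-95 + 249\right) = 594 \left(14 \left(-13\right)\right)^{2} - 154 = 594 \left(-182\right)^{2} - 154 = 594 \cdot 33124 - 154 = 19675656 - 154 = 19675502$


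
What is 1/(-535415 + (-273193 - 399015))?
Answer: -1/1207623 ≈ -8.2807e-7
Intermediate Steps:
1/(-535415 + (-273193 - 399015)) = 1/(-535415 - 672208) = 1/(-1207623) = -1/1207623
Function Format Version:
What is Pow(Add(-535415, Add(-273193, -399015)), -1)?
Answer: Rational(-1, 1207623) ≈ -8.2807e-7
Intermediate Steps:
Pow(Add(-535415, Add(-273193, -399015)), -1) = Pow(Add(-535415, -672208), -1) = Pow(-1207623, -1) = Rational(-1, 1207623)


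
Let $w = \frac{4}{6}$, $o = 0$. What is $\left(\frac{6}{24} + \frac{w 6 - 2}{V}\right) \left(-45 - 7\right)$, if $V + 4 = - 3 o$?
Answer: $13$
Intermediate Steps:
$w = \frac{2}{3}$ ($w = 4 \cdot \frac{1}{6} = \frac{2}{3} \approx 0.66667$)
$V = -4$ ($V = -4 - 0 = -4 + 0 = -4$)
$\left(\frac{6}{24} + \frac{w 6 - 2}{V}\right) \left(-45 - 7\right) = \left(\frac{6}{24} + \frac{\frac{2}{3} \cdot 6 - 2}{-4}\right) \left(-45 - 7\right) = \left(6 \cdot \frac{1}{24} + \left(4 - 2\right) \left(- \frac{1}{4}\right)\right) \left(-52\right) = \left(\frac{1}{4} + 2 \left(- \frac{1}{4}\right)\right) \left(-52\right) = \left(\frac{1}{4} - \frac{1}{2}\right) \left(-52\right) = \left(- \frac{1}{4}\right) \left(-52\right) = 13$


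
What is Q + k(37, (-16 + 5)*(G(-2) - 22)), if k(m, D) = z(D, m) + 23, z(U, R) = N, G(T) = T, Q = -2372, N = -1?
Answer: -2350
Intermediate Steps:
z(U, R) = -1
k(m, D) = 22 (k(m, D) = -1 + 23 = 22)
Q + k(37, (-16 + 5)*(G(-2) - 22)) = -2372 + 22 = -2350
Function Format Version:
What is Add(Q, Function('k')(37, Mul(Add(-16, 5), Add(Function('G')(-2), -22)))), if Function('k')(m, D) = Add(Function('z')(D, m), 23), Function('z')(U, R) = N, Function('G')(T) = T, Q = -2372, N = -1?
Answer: -2350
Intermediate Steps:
Function('z')(U, R) = -1
Function('k')(m, D) = 22 (Function('k')(m, D) = Add(-1, 23) = 22)
Add(Q, Function('k')(37, Mul(Add(-16, 5), Add(Function('G')(-2), -22)))) = Add(-2372, 22) = -2350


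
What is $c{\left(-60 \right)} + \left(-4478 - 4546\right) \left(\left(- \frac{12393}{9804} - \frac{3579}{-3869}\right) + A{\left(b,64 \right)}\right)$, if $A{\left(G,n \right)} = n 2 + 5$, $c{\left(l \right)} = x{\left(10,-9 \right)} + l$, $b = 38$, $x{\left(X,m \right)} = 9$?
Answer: $- \frac{3784264995687}{3160973} \approx -1.1972 \cdot 10^{6}$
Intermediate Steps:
$c{\left(l \right)} = 9 + l$
$A{\left(G,n \right)} = 5 + 2 n$ ($A{\left(G,n \right)} = 2 n + 5 = 5 + 2 n$)
$c{\left(-60 \right)} + \left(-4478 - 4546\right) \left(\left(- \frac{12393}{9804} - \frac{3579}{-3869}\right) + A{\left(b,64 \right)}\right) = \left(9 - 60\right) + \left(-4478 - 4546\right) \left(\left(- \frac{12393}{9804} - \frac{3579}{-3869}\right) + \left(5 + 2 \cdot 64\right)\right) = -51 - 9024 \left(\left(\left(-12393\right) \frac{1}{9804} - - \frac{3579}{3869}\right) + \left(5 + 128\right)\right) = -51 - 9024 \left(\left(- \frac{4131}{3268} + \frac{3579}{3869}\right) + 133\right) = -51 - 9024 \left(- \frac{4286667}{12643892} + 133\right) = -51 - \frac{3784103786064}{3160973} = - \frac{3784264995687}{3160973}$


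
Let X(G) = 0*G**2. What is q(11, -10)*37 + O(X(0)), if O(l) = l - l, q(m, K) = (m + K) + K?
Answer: -333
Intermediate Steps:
X(G) = 0
q(m, K) = m + 2*K (q(m, K) = (K + m) + K = m + 2*K)
O(l) = 0
q(11, -10)*37 + O(X(0)) = (11 + 2*(-10))*37 + 0 = (11 - 20)*37 + 0 = -9*37 + 0 = -333 + 0 = -333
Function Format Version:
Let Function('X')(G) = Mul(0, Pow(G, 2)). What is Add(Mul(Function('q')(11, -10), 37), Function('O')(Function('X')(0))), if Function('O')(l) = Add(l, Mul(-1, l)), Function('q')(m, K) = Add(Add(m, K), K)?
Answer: -333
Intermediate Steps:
Function('X')(G) = 0
Function('q')(m, K) = Add(m, Mul(2, K)) (Function('q')(m, K) = Add(Add(K, m), K) = Add(m, Mul(2, K)))
Function('O')(l) = 0
Add(Mul(Function('q')(11, -10), 37), Function('O')(Function('X')(0))) = Add(Mul(Add(11, Mul(2, -10)), 37), 0) = Add(Mul(Add(11, -20), 37), 0) = Add(Mul(-9, 37), 0) = Add(-333, 0) = -333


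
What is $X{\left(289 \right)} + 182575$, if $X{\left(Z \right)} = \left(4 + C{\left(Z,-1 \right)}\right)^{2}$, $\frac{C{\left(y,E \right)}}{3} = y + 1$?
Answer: $946451$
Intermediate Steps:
$C{\left(y,E \right)} = 3 + 3 y$ ($C{\left(y,E \right)} = 3 \left(y + 1\right) = 3 \left(1 + y\right) = 3 + 3 y$)
$X{\left(Z \right)} = \left(7 + 3 Z\right)^{2}$ ($X{\left(Z \right)} = \left(4 + \left(3 + 3 Z\right)\right)^{2} = \left(7 + 3 Z\right)^{2}$)
$X{\left(289 \right)} + 182575 = \left(7 + 3 \cdot 289\right)^{2} + 182575 = \left(7 + 867\right)^{2} + 182575 = 874^{2} + 182575 = 763876 + 182575 = 946451$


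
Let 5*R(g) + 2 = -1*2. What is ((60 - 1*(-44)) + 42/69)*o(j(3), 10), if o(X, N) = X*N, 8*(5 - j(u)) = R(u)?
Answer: 122706/23 ≈ 5335.0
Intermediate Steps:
R(g) = -4/5 (R(g) = -2/5 + (-1*2)/5 = -2/5 + (1/5)*(-2) = -2/5 - 2/5 = -4/5)
j(u) = 51/10 (j(u) = 5 - 1/8*(-4/5) = 5 + 1/10 = 51/10)
o(X, N) = N*X
((60 - 1*(-44)) + 42/69)*o(j(3), 10) = ((60 - 1*(-44)) + 42/69)*(10*(51/10)) = ((60 + 44) + 42*(1/69))*51 = (104 + 14/23)*51 = (2406/23)*51 = 122706/23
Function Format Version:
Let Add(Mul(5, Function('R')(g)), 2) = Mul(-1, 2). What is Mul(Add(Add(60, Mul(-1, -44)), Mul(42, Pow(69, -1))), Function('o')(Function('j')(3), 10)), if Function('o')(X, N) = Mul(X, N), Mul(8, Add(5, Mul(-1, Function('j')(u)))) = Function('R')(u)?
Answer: Rational(122706, 23) ≈ 5335.0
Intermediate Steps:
Function('R')(g) = Rational(-4, 5) (Function('R')(g) = Add(Rational(-2, 5), Mul(Rational(1, 5), Mul(-1, 2))) = Add(Rational(-2, 5), Mul(Rational(1, 5), -2)) = Add(Rational(-2, 5), Rational(-2, 5)) = Rational(-4, 5))
Function('j')(u) = Rational(51, 10) (Function('j')(u) = Add(5, Mul(Rational(-1, 8), Rational(-4, 5))) = Add(5, Rational(1, 10)) = Rational(51, 10))
Function('o')(X, N) = Mul(N, X)
Mul(Add(Add(60, Mul(-1, -44)), Mul(42, Pow(69, -1))), Function('o')(Function('j')(3), 10)) = Mul(Add(Add(60, Mul(-1, -44)), Mul(42, Pow(69, -1))), Mul(10, Rational(51, 10))) = Mul(Add(Add(60, 44), Mul(42, Rational(1, 69))), 51) = Mul(Add(104, Rational(14, 23)), 51) = Mul(Rational(2406, 23), 51) = Rational(122706, 23)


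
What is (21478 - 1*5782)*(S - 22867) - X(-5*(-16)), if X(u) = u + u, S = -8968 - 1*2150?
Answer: -533428720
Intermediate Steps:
S = -11118 (S = -8968 - 2150 = -11118)
X(u) = 2*u
(21478 - 1*5782)*(S - 22867) - X(-5*(-16)) = (21478 - 1*5782)*(-11118 - 22867) - 2*(-5*(-16)) = (21478 - 5782)*(-33985) - 2*80 = 15696*(-33985) - 1*160 = -533428560 - 160 = -533428720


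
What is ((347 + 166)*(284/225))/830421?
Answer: 5396/6920175 ≈ 0.00077975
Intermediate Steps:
((347 + 166)*(284/225))/830421 = (513*(284*(1/225)))*(1/830421) = (513*(284/225))*(1/830421) = (16188/25)*(1/830421) = 5396/6920175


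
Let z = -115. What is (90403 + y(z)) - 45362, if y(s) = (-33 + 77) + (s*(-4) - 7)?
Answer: 45538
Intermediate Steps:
y(s) = 37 - 4*s (y(s) = 44 + (-4*s - 7) = 44 + (-7 - 4*s) = 37 - 4*s)
(90403 + y(z)) - 45362 = (90403 + (37 - 4*(-115))) - 45362 = (90403 + (37 + 460)) - 45362 = (90403 + 497) - 45362 = 90900 - 45362 = 45538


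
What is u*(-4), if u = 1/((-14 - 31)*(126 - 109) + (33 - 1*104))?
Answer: 1/209 ≈ 0.0047847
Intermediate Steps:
u = -1/836 (u = 1/(-45*17 + (33 - 104)) = 1/(-765 - 71) = 1/(-836) = -1/836 ≈ -0.0011962)
u*(-4) = -1/836*(-4) = 1/209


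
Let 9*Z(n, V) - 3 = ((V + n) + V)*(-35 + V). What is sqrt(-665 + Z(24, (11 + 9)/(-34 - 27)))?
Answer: I*sqrt(25327742)/183 ≈ 27.501*I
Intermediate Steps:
Z(n, V) = 1/3 + (-35 + V)*(n + 2*V)/9 (Z(n, V) = 1/3 + (((V + n) + V)*(-35 + V))/9 = 1/3 + ((n + 2*V)*(-35 + V))/9 = 1/3 + ((-35 + V)*(n + 2*V))/9 = 1/3 + (-35 + V)*(n + 2*V)/9)
sqrt(-665 + Z(24, (11 + 9)/(-34 - 27))) = sqrt(-665 + (1/3 - 70*(11 + 9)/(9*(-34 - 27)) - 35/9*24 + 2*((11 + 9)/(-34 - 27))**2/9 + (1/9)*((11 + 9)/(-34 - 27))*24)) = sqrt(-665 + (1/3 - 1400/(9*(-61)) - 280/3 + 2*(20/(-61))**2/9 + (1/9)*(20/(-61))*24)) = sqrt(-665 + (1/3 - 1400*(-1)/(9*61) - 280/3 + 2*(20*(-1/61))**2/9 + (1/9)*(20*(-1/61))*24)) = sqrt(-665 + (1/3 - 70/9*(-20/61) - 280/3 + 2*(-20/61)**2/9 + (1/9)*(-20/61)*24)) = sqrt(-665 + (1/3 + 1400/549 - 280/3 + (2/9)*(400/3721) - 160/183)) = sqrt(-665 + (1/3 + 1400/549 - 280/3 + 800/33489 - 160/183)) = sqrt(-665 - 3057557/33489) = sqrt(-25327742/33489) = I*sqrt(25327742)/183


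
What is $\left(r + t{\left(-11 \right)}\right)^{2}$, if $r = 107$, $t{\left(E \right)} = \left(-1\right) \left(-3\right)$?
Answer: $12100$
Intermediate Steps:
$t{\left(E \right)} = 3$
$\left(r + t{\left(-11 \right)}\right)^{2} = \left(107 + 3\right)^{2} = 110^{2} = 12100$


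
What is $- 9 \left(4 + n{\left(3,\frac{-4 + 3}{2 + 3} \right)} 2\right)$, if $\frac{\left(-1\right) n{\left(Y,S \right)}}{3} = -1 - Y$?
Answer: $-252$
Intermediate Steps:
$n{\left(Y,S \right)} = 3 + 3 Y$ ($n{\left(Y,S \right)} = - 3 \left(-1 - Y\right) = 3 + 3 Y$)
$- 9 \left(4 + n{\left(3,\frac{-4 + 3}{2 + 3} \right)} 2\right) = - 9 \left(4 + \left(3 + 3 \cdot 3\right) 2\right) = - 9 \left(4 + \left(3 + 9\right) 2\right) = - 9 \left(4 + 12 \cdot 2\right) = - 9 \left(4 + 24\right) = \left(-9\right) 28 = -252$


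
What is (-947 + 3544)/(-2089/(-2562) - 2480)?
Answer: -6653514/6351671 ≈ -1.0475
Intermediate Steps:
(-947 + 3544)/(-2089/(-2562) - 2480) = 2597/(-2089*(-1/2562) - 2480) = 2597/(2089/2562 - 2480) = 2597/(-6351671/2562) = 2597*(-2562/6351671) = -6653514/6351671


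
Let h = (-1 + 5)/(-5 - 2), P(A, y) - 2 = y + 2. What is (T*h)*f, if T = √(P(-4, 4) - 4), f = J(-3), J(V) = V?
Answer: 24/7 ≈ 3.4286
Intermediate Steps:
P(A, y) = 4 + y (P(A, y) = 2 + (y + 2) = 2 + (2 + y) = 4 + y)
f = -3
T = 2 (T = √((4 + 4) - 4) = √(8 - 4) = √4 = 2)
h = -4/7 (h = 4/(-7) = 4*(-⅐) = -4/7 ≈ -0.57143)
(T*h)*f = (2*(-4/7))*(-3) = -8/7*(-3) = 24/7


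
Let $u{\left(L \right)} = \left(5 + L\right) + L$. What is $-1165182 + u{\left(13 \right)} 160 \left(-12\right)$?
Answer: $-1224702$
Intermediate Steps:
$u{\left(L \right)} = 5 + 2 L$
$-1165182 + u{\left(13 \right)} 160 \left(-12\right) = -1165182 + \left(5 + 2 \cdot 13\right) 160 \left(-12\right) = -1165182 + \left(5 + 26\right) 160 \left(-12\right) = -1165182 + 31 \cdot 160 \left(-12\right) = -1165182 + 4960 \left(-12\right) = -1165182 - 59520 = -1224702$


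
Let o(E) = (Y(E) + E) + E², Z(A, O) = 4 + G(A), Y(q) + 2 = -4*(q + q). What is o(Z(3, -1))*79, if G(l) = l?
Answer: -158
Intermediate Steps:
Y(q) = -2 - 8*q (Y(q) = -2 - 4*(q + q) = -2 - 8*q)
Z(A, O) = 4 + A
o(E) = -2 + E² - 7*E (o(E) = ((-2 - 8*E) + E) + E² = (-2 - 7*E) + E² = -2 + E² - 7*E)
o(Z(3, -1))*79 = (-2 + (4 + 3)² - 7*(4 + 3))*79 = (-2 + 7² - 7*7)*79 = (-2 + 49 - 49)*79 = -2*79 = -158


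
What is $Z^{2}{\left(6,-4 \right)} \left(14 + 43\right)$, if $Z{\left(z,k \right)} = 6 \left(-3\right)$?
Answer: $18468$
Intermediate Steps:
$Z{\left(z,k \right)} = -18$
$Z^{2}{\left(6,-4 \right)} \left(14 + 43\right) = \left(-18\right)^{2} \left(14 + 43\right) = 324 \cdot 57 = 18468$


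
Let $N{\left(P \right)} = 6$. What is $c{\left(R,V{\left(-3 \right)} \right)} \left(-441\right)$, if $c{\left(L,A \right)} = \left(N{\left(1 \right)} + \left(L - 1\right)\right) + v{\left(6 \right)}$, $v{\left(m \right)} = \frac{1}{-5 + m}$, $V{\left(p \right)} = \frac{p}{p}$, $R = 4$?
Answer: $-4410$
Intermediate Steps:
$V{\left(p \right)} = 1$
$c{\left(L,A \right)} = 6 + L$ ($c{\left(L,A \right)} = \left(6 + \left(L - 1\right)\right) + \frac{1}{-5 + 6} = \left(6 + \left(-1 + L\right)\right) + 1^{-1} = \left(5 + L\right) + 1 = 6 + L$)
$c{\left(R,V{\left(-3 \right)} \right)} \left(-441\right) = \left(6 + 4\right) \left(-441\right) = 10 \left(-441\right) = -4410$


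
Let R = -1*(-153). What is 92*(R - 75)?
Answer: 7176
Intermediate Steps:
R = 153
92*(R - 75) = 92*(153 - 75) = 92*78 = 7176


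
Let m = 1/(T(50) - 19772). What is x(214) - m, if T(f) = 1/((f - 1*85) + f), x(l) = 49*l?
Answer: 3109927409/296579 ≈ 10486.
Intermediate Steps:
T(f) = 1/(-85 + 2*f) (T(f) = 1/((f - 85) + f) = 1/((-85 + f) + f) = 1/(-85 + 2*f))
m = -15/296579 (m = 1/(1/(-85 + 2*50) - 19772) = 1/(1/(-85 + 100) - 19772) = 1/(1/15 - 19772) = 1/(-296579/15) = -15/296579 ≈ -5.0577e-5)
x(214) - m = 49*214 - 1*(-15/296579) = 10486 + 15/296579 = 3109927409/296579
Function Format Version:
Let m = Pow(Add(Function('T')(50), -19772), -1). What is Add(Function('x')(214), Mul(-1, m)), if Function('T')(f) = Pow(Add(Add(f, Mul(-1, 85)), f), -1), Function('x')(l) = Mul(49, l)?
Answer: Rational(3109927409, 296579) ≈ 10486.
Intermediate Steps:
Function('T')(f) = Pow(Add(-85, Mul(2, f)), -1) (Function('T')(f) = Pow(Add(Add(f, -85), f), -1) = Pow(Add(Add(-85, f), f), -1) = Pow(Add(-85, Mul(2, f)), -1))
m = Rational(-15, 296579) (m = Pow(Add(Pow(Add(-85, Mul(2, 50)), -1), -19772), -1) = Pow(Add(Pow(Add(-85, 100), -1), -19772), -1) = Pow(Add(Pow(15, -1), -19772), -1) = Pow(Add(Rational(1, 15), -19772), -1) = Pow(Rational(-296579, 15), -1) = Rational(-15, 296579) ≈ -5.0577e-5)
Add(Function('x')(214), Mul(-1, m)) = Add(Mul(49, 214), Mul(-1, Rational(-15, 296579))) = Add(10486, Rational(15, 296579)) = Rational(3109927409, 296579)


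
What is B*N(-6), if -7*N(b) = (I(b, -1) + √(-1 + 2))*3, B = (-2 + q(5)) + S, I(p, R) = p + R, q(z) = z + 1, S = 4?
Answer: 144/7 ≈ 20.571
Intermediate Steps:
q(z) = 1 + z
I(p, R) = R + p
B = 8 (B = (-2 + (1 + 5)) + 4 = (-2 + 6) + 4 = 4 + 4 = 8)
N(b) = -3*b/7 (N(b) = -((-1 + b) + √(-1 + 2))*3/7 = -((-1 + b) + √1)*3/7 = -((-1 + b) + 1)*3/7 = -b*3/7 = -3*b/7)
B*N(-6) = 8*(-3/7*(-6)) = 8*(18/7) = 144/7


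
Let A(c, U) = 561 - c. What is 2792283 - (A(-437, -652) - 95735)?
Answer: 2887020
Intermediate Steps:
2792283 - (A(-437, -652) - 95735) = 2792283 - ((561 - 1*(-437)) - 95735) = 2792283 - ((561 + 437) - 95735) = 2792283 - (998 - 95735) = 2792283 - 1*(-94737) = 2792283 + 94737 = 2887020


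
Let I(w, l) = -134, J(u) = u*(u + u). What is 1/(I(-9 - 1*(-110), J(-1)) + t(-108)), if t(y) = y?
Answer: -1/242 ≈ -0.0041322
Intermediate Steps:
J(u) = 2*u² (J(u) = u*(2*u) = 2*u²)
1/(I(-9 - 1*(-110), J(-1)) + t(-108)) = 1/(-134 - 108) = 1/(-242) = -1/242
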